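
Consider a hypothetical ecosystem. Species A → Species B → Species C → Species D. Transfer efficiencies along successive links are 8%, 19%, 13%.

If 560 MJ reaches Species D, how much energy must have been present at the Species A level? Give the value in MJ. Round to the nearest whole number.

Cumulative transfer efficiency: 0.08 × 0.19 × 0.13 = 0.001976
Species A energy = 560 / 0.001976 = 283401 MJ

283401 MJ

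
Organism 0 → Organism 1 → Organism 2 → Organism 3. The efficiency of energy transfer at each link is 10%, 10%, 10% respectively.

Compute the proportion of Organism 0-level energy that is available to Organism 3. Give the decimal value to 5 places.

Product of link efficiencies: 0.1 × 0.1 × 0.1 = 0.001

0.00100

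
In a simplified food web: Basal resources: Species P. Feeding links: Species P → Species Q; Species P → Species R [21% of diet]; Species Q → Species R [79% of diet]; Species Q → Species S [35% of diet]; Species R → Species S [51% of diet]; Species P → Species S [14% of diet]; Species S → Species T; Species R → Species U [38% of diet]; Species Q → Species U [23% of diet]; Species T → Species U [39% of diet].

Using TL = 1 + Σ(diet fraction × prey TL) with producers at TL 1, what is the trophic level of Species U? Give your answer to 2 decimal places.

4.18

Species Q: 1 + 1 = 2
Species R: 1 + (0.21×1 + 0.79×2) = 2.79
Species S: 1 + (0.35×2 + 0.51×2.79 + 0.14×1) = 3.2629
Species T: 1 + 3.2629 = 4.2629
Species U: 1 + (0.38×2.79 + 0.23×2 + 0.39×4.2629) = 4.182731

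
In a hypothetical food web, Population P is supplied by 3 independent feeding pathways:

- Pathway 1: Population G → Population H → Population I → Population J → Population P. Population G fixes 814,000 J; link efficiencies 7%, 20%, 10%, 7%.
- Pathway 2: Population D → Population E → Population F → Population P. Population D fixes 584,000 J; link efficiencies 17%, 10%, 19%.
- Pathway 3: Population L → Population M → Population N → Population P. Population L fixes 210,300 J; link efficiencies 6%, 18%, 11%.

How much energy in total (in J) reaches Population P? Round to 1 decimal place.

Pathway 1: 814000 × 0.07 × 0.2 × 0.1 × 0.07 = 79.772 J
Pathway 2: 584000 × 0.17 × 0.1 × 0.19 = 1886.32 J
Pathway 3: 210300 × 0.06 × 0.18 × 0.11 = 249.8364 J
Total at Population P: 79.772 + 1886.32 + 249.8364 = 2215.9284 J

2215.9 J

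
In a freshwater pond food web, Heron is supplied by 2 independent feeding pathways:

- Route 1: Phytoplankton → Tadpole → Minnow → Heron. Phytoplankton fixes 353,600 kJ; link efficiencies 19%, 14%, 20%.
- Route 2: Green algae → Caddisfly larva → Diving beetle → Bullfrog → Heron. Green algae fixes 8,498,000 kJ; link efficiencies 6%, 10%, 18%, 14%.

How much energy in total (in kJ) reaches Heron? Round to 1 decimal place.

3166.0 kJ

Route 1: 353600 × 0.19 × 0.14 × 0.2 = 1881.152 kJ
Route 2: 8498000 × 0.06 × 0.1 × 0.18 × 0.14 = 1284.8976 kJ
Total at Heron: 1881.152 + 1284.8976 = 3166.0496 kJ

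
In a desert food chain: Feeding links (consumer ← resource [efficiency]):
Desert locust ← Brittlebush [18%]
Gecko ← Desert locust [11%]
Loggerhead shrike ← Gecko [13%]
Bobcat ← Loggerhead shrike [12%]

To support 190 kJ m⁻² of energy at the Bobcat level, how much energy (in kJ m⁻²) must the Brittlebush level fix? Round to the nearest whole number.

Cumulative transfer efficiency: 0.18 × 0.11 × 0.13 × 0.12 = 0.00030888
Brittlebush energy = 190 / 0.00030888 = 615126 kJ m⁻²

615126 kJ m⁻²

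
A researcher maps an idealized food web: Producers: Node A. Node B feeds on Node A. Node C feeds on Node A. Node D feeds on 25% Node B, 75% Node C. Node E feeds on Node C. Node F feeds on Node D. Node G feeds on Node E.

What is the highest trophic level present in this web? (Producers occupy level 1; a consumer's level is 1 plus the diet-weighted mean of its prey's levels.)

4

Node B: 1 + 1 = 2
Node C: 1 + 1 = 2
Node D: 1 + (0.25×2 + 0.75×2) = 3
Node E: 1 + 2 = 3
Node F: 1 + 3 = 4
Node G: 1 + 3 = 4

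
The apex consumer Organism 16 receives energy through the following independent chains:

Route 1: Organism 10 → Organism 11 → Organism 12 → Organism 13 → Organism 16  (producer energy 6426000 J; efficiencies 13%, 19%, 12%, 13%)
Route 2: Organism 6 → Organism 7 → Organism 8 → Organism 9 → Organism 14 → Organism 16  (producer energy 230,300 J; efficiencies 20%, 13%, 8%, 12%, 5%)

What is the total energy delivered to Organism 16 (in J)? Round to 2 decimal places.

Route 1: 6426000 × 0.13 × 0.19 × 0.12 × 0.13 = 2476.06632 J
Route 2: 230300 × 0.2 × 0.13 × 0.08 × 0.12 × 0.05 = 2.874144 J
Total at Organism 16: 2476.06632 + 2.874144 = 2478.940464 J

2478.94 J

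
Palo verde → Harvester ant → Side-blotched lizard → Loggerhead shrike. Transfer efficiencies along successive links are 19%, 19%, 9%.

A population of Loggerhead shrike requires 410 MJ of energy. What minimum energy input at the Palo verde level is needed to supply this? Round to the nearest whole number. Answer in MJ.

126193 MJ

Cumulative transfer efficiency: 0.19 × 0.19 × 0.09 = 0.003249
Palo verde energy = 410 / 0.003249 = 126193 MJ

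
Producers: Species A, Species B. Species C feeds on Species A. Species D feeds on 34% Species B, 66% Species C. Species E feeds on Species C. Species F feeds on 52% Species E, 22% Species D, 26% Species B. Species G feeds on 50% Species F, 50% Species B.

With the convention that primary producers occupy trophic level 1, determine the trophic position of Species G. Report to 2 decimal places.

Species C: 1 + 1 = 2
Species D: 1 + (0.34×1 + 0.66×2) = 2.66
Species E: 1 + 2 = 3
Species F: 1 + (0.52×3 + 0.22×2.66 + 0.26×1) = 3.4052
Species G: 1 + (0.5×3.4052 + 0.5×1) = 3.2026

3.20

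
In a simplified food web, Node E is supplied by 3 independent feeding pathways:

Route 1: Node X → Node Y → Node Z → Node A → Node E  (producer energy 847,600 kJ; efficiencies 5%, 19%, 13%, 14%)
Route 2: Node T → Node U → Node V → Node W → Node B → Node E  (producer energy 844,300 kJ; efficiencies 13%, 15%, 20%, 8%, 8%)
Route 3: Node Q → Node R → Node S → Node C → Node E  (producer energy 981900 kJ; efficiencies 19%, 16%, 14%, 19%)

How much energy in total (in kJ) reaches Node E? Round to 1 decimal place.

Route 1: 847600 × 0.05 × 0.19 × 0.13 × 0.14 = 146.55004 kJ
Route 2: 844300 × 0.13 × 0.15 × 0.2 × 0.08 × 0.08 = 21.073728 kJ
Route 3: 981900 × 0.19 × 0.16 × 0.14 × 0.19 = 794.003616 kJ
Total at Node E: 146.55004 + 21.073728 + 794.003616 = 961.627384 kJ

961.6 kJ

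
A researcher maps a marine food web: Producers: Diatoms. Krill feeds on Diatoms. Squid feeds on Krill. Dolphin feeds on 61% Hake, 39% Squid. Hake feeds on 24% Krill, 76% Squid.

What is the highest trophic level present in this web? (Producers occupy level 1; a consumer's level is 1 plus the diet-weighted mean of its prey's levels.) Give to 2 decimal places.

4.46

Krill: 1 + 1 = 2
Squid: 1 + 2 = 3
Hake: 1 + (0.24×2 + 0.76×3) = 3.76
Dolphin: 1 + (0.61×3.76 + 0.39×3) = 4.4636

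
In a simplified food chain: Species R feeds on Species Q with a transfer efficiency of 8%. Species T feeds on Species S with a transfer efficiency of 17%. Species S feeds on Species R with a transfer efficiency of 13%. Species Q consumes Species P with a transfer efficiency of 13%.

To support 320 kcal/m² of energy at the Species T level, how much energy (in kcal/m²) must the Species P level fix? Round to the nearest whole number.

1392273 kcal/m²

Cumulative transfer efficiency: 0.13 × 0.08 × 0.13 × 0.17 = 0.00022984
Species P energy = 320 / 0.00022984 = 1392273 kcal/m²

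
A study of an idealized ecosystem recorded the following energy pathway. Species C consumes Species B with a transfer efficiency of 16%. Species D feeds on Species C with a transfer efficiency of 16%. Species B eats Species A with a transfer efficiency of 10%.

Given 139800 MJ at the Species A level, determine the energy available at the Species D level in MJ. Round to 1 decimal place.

357.9 MJ

Species B: 139800 × 0.1 = 13980 MJ
Species C: 13980 × 0.16 = 2236.8 MJ
Species D: 2236.8 × 0.16 = 357.888 MJ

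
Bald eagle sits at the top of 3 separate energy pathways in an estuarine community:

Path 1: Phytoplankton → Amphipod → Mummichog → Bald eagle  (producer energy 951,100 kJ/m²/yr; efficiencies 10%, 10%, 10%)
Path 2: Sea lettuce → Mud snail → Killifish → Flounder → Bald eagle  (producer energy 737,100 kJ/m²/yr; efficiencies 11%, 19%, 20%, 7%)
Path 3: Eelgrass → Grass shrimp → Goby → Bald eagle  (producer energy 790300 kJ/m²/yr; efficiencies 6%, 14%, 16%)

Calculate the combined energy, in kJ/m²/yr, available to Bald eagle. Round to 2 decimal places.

Path 1: 951100 × 0.1 × 0.1 × 0.1 = 951.1 kJ/m²/yr
Path 2: 737100 × 0.11 × 0.19 × 0.2 × 0.07 = 215.67546 kJ/m²/yr
Path 3: 790300 × 0.06 × 0.14 × 0.16 = 1062.1632 kJ/m²/yr
Total at Bald eagle: 951.1 + 215.67546 + 1062.1632 = 2228.93866 kJ/m²/yr

2228.94 kJ/m²/yr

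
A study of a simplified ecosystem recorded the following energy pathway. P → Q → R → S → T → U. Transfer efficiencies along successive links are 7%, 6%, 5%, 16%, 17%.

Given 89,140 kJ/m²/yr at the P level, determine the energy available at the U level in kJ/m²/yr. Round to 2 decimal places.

Q: 89140 × 0.07 = 6239.8 kJ/m²/yr
R: 6239.8 × 0.06 = 374.388 kJ/m²/yr
S: 374.388 × 0.05 = 18.7194 kJ/m²/yr
T: 18.7194 × 0.16 = 2.995104 kJ/m²/yr
U: 2.995104 × 0.17 = 0.50916768 kJ/m²/yr

0.51 kJ/m²/yr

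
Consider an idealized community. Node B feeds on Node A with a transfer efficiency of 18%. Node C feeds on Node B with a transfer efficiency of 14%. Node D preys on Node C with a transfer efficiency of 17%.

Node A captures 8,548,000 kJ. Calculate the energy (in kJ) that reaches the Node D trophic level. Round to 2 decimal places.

Node B: 8548000 × 0.18 = 1538640 kJ
Node C: 1538640 × 0.14 = 215409.6 kJ
Node D: 215409.6 × 0.17 = 36619.632 kJ

36619.63 kJ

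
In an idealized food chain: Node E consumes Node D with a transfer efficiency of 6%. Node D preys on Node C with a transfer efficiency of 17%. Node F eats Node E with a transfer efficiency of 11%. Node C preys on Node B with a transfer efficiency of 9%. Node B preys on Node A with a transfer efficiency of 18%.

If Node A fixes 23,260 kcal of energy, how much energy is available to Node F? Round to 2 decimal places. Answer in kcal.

0.42 kcal

Node B: 23260 × 0.18 = 4186.8 kcal
Node C: 4186.8 × 0.09 = 376.812 kcal
Node D: 376.812 × 0.17 = 64.05804 kcal
Node E: 64.05804 × 0.06 = 3.8434824 kcal
Node F: 3.8434824 × 0.11 = 0.422783064 kcal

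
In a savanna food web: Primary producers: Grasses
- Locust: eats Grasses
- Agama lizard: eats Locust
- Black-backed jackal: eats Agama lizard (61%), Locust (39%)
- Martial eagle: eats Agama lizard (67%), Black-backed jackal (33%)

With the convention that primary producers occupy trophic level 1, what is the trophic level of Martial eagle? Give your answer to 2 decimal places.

4.20

Locust: 1 + 1 = 2
Agama lizard: 1 + 2 = 3
Black-backed jackal: 1 + (0.61×3 + 0.39×2) = 3.61
Martial eagle: 1 + (0.67×3 + 0.33×3.61) = 4.2013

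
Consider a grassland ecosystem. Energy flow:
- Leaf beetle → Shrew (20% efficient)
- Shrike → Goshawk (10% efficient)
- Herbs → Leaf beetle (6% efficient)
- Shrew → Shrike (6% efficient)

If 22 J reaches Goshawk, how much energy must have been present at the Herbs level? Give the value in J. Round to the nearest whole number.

305556 J

Cumulative transfer efficiency: 0.06 × 0.2 × 0.06 × 0.1 = 0.000072
Herbs energy = 22 / 0.000072 = 305556 J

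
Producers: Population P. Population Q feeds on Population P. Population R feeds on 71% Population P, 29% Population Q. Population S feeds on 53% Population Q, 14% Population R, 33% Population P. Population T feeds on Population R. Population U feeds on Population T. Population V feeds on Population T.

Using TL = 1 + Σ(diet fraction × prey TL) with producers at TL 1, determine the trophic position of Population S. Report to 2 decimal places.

2.71

Population Q: 1 + 1 = 2
Population R: 1 + (0.71×1 + 0.29×2) = 2.29
Population S: 1 + (0.53×2 + 0.14×2.29 + 0.33×1) = 2.7106
Population T: 1 + 2.29 = 3.29
Population U: 1 + 3.29 = 4.29
Population V: 1 + 3.29 = 4.29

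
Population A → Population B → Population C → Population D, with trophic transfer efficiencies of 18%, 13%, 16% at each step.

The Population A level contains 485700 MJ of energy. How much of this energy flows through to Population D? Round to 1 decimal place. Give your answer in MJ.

Population B: 485700 × 0.18 = 87426 MJ
Population C: 87426 × 0.13 = 11365.38 MJ
Population D: 11365.38 × 0.16 = 1818.4608 MJ

1818.5 MJ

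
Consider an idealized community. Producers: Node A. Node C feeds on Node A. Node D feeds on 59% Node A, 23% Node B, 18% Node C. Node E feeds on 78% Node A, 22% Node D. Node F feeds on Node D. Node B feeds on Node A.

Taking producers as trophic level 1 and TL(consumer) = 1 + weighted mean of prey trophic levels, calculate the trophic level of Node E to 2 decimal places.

2.31

Node B: 1 + 1 = 2
Node C: 1 + 1 = 2
Node D: 1 + (0.59×1 + 0.23×2 + 0.18×2) = 2.41
Node E: 1 + (0.78×1 + 0.22×2.41) = 2.3102
Node F: 1 + 2.41 = 3.41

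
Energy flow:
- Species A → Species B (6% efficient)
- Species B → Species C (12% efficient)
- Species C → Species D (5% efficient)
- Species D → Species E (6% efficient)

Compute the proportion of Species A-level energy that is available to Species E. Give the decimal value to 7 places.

Product of link efficiencies: 0.06 × 0.12 × 0.05 × 0.06 = 0.0000216

0.0000216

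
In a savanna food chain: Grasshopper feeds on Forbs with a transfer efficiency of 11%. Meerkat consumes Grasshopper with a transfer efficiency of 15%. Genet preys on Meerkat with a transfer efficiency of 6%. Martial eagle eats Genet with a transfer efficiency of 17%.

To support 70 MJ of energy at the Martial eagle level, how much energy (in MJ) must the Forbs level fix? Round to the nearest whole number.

415924 MJ

Cumulative transfer efficiency: 0.11 × 0.15 × 0.06 × 0.17 = 0.0001683
Forbs energy = 70 / 0.0001683 = 415924 MJ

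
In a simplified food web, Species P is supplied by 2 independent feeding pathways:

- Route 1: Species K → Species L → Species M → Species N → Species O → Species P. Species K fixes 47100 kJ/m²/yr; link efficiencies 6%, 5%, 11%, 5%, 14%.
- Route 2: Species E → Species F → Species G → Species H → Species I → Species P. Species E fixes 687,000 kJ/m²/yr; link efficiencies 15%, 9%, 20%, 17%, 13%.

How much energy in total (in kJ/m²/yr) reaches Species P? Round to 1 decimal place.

41.1 kJ/m²/yr

Route 1: 47100 × 0.06 × 0.05 × 0.11 × 0.05 × 0.14 = 0.108801 kJ/m²/yr
Route 2: 687000 × 0.15 × 0.09 × 0.2 × 0.17 × 0.13 = 40.99329 kJ/m²/yr
Total at Species P: 0.108801 + 40.99329 = 41.102091 kJ/m²/yr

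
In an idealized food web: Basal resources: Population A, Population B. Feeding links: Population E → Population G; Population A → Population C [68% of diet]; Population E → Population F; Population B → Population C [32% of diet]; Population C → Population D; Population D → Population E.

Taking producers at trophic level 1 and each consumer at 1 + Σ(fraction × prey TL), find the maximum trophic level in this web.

5

Population C: 1 + (0.32×1 + 0.68×1) = 2
Population D: 1 + 2 = 3
Population E: 1 + 3 = 4
Population F: 1 + 4 = 5
Population G: 1 + 4 = 5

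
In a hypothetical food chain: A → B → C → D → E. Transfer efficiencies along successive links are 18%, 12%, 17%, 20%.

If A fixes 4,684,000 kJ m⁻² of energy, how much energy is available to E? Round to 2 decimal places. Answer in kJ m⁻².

3439.93 kJ m⁻²

B: 4684000 × 0.18 = 843120 kJ m⁻²
C: 843120 × 0.12 = 101174.4 kJ m⁻²
D: 101174.4 × 0.17 = 17199.648 kJ m⁻²
E: 17199.648 × 0.2 = 3439.9296 kJ m⁻²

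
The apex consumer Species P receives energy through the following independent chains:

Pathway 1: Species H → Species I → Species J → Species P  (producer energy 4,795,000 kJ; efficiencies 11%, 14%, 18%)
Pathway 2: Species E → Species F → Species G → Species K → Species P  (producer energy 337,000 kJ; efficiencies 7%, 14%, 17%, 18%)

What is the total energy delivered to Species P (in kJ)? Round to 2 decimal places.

Pathway 1: 4795000 × 0.11 × 0.14 × 0.18 = 13291.74 kJ
Pathway 2: 337000 × 0.07 × 0.14 × 0.17 × 0.18 = 101.05956 kJ
Total at Species P: 13291.74 + 101.05956 = 13392.79956 kJ

13392.80 kJ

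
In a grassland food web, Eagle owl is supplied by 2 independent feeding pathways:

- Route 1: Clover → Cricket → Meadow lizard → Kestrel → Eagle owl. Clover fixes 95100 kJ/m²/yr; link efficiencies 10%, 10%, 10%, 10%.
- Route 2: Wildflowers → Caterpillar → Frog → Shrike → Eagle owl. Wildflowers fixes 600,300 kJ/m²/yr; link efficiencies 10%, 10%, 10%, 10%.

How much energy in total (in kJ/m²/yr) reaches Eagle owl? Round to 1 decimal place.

Route 1: 95100 × 0.1 × 0.1 × 0.1 × 0.1 = 9.51 kJ/m²/yr
Route 2: 600300 × 0.1 × 0.1 × 0.1 × 0.1 = 60.03 kJ/m²/yr
Total at Eagle owl: 9.51 + 60.03 = 69.54 kJ/m²/yr

69.5 kJ/m²/yr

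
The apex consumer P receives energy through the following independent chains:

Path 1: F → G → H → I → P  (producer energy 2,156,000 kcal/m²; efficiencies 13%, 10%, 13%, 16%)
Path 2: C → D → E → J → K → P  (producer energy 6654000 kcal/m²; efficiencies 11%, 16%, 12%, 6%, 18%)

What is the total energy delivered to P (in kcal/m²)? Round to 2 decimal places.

Path 1: 2156000 × 0.13 × 0.1 × 0.13 × 0.16 = 582.9824 kcal/m²
Path 2: 6654000 × 0.11 × 0.16 × 0.12 × 0.06 × 0.18 = 151.7750784 kcal/m²
Total at P: 582.9824 + 151.7750784 = 734.7574784 kcal/m²

734.76 kcal/m²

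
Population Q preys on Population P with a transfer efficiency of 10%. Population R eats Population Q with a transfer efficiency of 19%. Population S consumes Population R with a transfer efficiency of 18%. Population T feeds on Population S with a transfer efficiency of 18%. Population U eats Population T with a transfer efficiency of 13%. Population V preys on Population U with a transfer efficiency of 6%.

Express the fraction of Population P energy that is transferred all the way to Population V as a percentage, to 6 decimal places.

Product of link efficiencies: 0.1 × 0.19 × 0.18 × 0.18 × 0.13 × 0.06 = 0.00000480168
As a percentage: 0.00000480168 × 100 = 0.000480%

0.000480%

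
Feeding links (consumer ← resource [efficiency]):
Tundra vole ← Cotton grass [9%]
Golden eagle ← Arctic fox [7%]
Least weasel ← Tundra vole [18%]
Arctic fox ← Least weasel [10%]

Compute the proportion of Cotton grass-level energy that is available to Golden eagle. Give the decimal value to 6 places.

Product of link efficiencies: 0.09 × 0.18 × 0.1 × 0.07 = 0.0001134

0.000113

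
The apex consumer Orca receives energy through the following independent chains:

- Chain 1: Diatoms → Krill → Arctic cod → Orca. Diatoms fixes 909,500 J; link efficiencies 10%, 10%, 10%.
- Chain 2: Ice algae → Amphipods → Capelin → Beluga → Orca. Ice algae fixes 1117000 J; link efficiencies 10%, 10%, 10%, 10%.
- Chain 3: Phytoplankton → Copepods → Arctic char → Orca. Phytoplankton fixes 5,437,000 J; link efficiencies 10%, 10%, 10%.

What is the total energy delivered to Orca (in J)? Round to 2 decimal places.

Chain 1: 909500 × 0.1 × 0.1 × 0.1 = 909.5 J
Chain 2: 1117000 × 0.1 × 0.1 × 0.1 × 0.1 = 111.7 J
Chain 3: 5437000 × 0.1 × 0.1 × 0.1 = 5437 J
Total at Orca: 909.5 + 111.7 + 5437 = 6458.2 J

6458.20 J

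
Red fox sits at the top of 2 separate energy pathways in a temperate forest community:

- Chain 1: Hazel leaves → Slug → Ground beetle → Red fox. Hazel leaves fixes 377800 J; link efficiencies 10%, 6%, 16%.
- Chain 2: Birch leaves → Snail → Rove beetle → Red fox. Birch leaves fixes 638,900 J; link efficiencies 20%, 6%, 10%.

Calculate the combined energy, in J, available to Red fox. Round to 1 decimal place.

Chain 1: 377800 × 0.1 × 0.06 × 0.16 = 362.688 J
Chain 2: 638900 × 0.2 × 0.06 × 0.1 = 766.68 J
Total at Red fox: 362.688 + 766.68 = 1129.368 J

1129.4 J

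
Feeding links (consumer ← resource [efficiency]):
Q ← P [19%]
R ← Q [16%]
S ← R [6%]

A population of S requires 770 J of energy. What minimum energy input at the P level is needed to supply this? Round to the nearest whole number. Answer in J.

422149 J

Cumulative transfer efficiency: 0.19 × 0.16 × 0.06 = 0.001824
P energy = 770 / 0.001824 = 422149 J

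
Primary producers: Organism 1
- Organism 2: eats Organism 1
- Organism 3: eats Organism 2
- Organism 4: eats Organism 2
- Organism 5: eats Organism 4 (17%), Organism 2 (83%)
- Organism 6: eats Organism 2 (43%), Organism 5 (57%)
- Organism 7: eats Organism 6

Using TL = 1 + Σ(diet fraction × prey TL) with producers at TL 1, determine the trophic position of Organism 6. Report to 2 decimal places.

3.67

Organism 2: 1 + 1 = 2
Organism 3: 1 + 2 = 3
Organism 4: 1 + 2 = 3
Organism 5: 1 + (0.17×3 + 0.83×2) = 3.17
Organism 6: 1 + (0.43×2 + 0.57×3.17) = 3.6669
Organism 7: 1 + 3.6669 = 4.6669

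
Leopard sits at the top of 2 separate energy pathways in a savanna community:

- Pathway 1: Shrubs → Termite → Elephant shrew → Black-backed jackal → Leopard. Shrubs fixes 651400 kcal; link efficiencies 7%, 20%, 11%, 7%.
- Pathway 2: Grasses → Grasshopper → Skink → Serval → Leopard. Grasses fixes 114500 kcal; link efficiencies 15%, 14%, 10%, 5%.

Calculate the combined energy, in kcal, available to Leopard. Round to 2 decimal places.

82.24 kcal

Pathway 1: 651400 × 0.07 × 0.2 × 0.11 × 0.07 = 70.22092 kcal
Pathway 2: 114500 × 0.15 × 0.14 × 0.1 × 0.05 = 12.0225 kcal
Total at Leopard: 70.22092 + 12.0225 = 82.24342 kcal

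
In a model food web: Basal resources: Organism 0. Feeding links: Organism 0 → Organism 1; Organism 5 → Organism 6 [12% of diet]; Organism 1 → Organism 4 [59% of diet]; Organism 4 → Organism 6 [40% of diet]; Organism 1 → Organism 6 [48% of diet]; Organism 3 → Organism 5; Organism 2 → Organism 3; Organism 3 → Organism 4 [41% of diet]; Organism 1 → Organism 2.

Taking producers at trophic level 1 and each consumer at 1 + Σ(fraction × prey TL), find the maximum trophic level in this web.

5

Organism 1: 1 + 1 = 2
Organism 2: 1 + 2 = 3
Organism 3: 1 + 3 = 4
Organism 4: 1 + (0.59×2 + 0.41×4) = 3.82
Organism 5: 1 + 4 = 5
Organism 6: 1 + (0.48×2 + 0.4×3.82 + 0.12×5) = 4.088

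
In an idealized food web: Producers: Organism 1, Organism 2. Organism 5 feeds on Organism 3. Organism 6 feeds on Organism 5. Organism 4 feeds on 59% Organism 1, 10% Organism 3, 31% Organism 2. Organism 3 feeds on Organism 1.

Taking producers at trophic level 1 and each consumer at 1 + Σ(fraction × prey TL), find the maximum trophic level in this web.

Organism 3: 1 + 1 = 2
Organism 4: 1 + (0.59×1 + 0.1×2 + 0.31×1) = 2.1
Organism 5: 1 + 2 = 3
Organism 6: 1 + 3 = 4

4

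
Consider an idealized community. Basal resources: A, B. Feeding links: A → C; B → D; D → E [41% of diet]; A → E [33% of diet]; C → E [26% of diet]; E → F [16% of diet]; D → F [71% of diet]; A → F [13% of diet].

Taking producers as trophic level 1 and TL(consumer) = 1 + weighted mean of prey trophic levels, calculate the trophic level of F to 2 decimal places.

C: 1 + 1 = 2
D: 1 + 1 = 2
E: 1 + (0.41×2 + 0.33×1 + 0.26×2) = 2.67
F: 1 + (0.16×2.67 + 0.71×2 + 0.13×1) = 2.9772

2.98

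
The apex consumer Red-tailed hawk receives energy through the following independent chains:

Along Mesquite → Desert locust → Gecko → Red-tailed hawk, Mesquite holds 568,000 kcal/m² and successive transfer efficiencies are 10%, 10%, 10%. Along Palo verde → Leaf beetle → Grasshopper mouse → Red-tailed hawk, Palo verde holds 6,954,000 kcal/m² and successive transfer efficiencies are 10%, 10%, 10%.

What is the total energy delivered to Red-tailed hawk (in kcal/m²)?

Via Mesquite: 568000 × 0.1 × 0.1 × 0.1 = 568 kcal/m²
Via Palo verde: 6954000 × 0.1 × 0.1 × 0.1 = 6954 kcal/m²
Total at Red-tailed hawk: 568 + 6954 = 7522 kcal/m²

7522 kcal/m²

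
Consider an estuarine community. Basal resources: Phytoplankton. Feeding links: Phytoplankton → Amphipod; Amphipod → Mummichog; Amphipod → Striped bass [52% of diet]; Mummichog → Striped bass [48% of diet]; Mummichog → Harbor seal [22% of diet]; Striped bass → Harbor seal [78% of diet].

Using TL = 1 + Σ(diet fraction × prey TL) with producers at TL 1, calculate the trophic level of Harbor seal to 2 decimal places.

Amphipod: 1 + 1 = 2
Mummichog: 1 + 2 = 3
Striped bass: 1 + (0.52×2 + 0.48×3) = 3.48
Harbor seal: 1 + (0.22×3 + 0.78×3.48) = 4.3744

4.37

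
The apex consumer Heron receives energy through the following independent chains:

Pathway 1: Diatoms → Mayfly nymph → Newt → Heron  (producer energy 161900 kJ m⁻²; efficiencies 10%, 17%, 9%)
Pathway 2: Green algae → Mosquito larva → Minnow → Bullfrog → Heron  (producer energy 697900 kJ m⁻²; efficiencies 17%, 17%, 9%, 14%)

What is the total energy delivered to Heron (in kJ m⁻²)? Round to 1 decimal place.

501.8 kJ m⁻²

Pathway 1: 161900 × 0.1 × 0.17 × 0.09 = 247.707 kJ m⁻²
Pathway 2: 697900 × 0.17 × 0.17 × 0.09 × 0.14 = 254.133306 kJ m⁻²
Total at Heron: 247.707 + 254.133306 = 501.840306 kJ m⁻²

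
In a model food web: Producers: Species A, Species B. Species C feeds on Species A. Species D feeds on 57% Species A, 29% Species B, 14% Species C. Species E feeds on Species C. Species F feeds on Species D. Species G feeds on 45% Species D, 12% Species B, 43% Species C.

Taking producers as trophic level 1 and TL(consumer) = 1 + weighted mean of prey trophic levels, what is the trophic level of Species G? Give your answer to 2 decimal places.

2.94

Species C: 1 + 1 = 2
Species D: 1 + (0.57×1 + 0.29×1 + 0.14×2) = 2.14
Species E: 1 + 2 = 3
Species F: 1 + 2.14 = 3.14
Species G: 1 + (0.45×2.14 + 0.12×1 + 0.43×2) = 2.943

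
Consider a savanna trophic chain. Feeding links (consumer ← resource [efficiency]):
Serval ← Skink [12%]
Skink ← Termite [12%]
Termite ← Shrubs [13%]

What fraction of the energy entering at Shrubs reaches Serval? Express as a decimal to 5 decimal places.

Product of link efficiencies: 0.13 × 0.12 × 0.12 = 0.001872

0.00187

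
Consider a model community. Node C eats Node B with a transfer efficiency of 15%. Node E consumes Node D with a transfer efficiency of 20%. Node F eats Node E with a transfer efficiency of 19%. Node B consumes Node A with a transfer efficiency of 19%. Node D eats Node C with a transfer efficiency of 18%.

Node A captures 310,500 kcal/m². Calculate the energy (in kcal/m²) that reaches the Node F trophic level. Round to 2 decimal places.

Node B: 310500 × 0.19 = 58995 kcal/m²
Node C: 58995 × 0.15 = 8849.25 kcal/m²
Node D: 8849.25 × 0.18 = 1592.865 kcal/m²
Node E: 1592.865 × 0.2 = 318.573 kcal/m²
Node F: 318.573 × 0.19 = 60.52887 kcal/m²

60.53 kcal/m²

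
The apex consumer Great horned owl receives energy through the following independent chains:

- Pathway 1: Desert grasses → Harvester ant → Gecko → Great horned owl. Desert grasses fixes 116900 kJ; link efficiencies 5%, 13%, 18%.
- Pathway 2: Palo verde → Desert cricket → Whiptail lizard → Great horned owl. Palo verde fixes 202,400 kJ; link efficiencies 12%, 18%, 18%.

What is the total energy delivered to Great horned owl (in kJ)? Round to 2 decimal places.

923.70 kJ

Pathway 1: 116900 × 0.05 × 0.13 × 0.18 = 136.773 kJ
Pathway 2: 202400 × 0.12 × 0.18 × 0.18 = 786.9312 kJ
Total at Great horned owl: 136.773 + 786.9312 = 923.7042 kJ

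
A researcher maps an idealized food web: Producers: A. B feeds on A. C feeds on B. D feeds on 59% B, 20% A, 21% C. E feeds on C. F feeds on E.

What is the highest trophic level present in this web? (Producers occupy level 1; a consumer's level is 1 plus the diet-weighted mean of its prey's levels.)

5

B: 1 + 1 = 2
C: 1 + 2 = 3
D: 1 + (0.59×2 + 0.2×1 + 0.21×3) = 3.01
E: 1 + 3 = 4
F: 1 + 4 = 5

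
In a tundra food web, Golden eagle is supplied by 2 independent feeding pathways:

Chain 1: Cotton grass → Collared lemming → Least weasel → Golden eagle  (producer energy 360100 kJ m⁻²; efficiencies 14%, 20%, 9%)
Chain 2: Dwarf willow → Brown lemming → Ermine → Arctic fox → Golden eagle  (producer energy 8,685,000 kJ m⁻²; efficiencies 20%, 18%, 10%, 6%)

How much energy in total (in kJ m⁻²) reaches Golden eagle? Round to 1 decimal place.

Chain 1: 360100 × 0.14 × 0.2 × 0.09 = 907.452 kJ m⁻²
Chain 2: 8685000 × 0.2 × 0.18 × 0.1 × 0.06 = 1875.96 kJ m⁻²
Total at Golden eagle: 907.452 + 1875.96 = 2783.412 kJ m⁻²

2783.4 kJ m⁻²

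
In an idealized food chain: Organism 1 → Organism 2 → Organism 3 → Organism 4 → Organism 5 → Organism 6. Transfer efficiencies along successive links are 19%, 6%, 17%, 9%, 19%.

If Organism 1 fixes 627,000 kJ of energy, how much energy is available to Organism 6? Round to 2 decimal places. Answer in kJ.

Organism 2: 627000 × 0.19 = 119130 kJ
Organism 3: 119130 × 0.06 = 7147.8 kJ
Organism 4: 7147.8 × 0.17 = 1215.126 kJ
Organism 5: 1215.126 × 0.09 = 109.36134 kJ
Organism 6: 109.36134 × 0.19 = 20.7786546 kJ

20.78 kJ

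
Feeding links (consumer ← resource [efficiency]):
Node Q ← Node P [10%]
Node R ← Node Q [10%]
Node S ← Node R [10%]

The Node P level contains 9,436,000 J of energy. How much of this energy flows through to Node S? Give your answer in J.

9436 J

Node Q: 9436000 × 0.1 = 943600 J
Node R: 943600 × 0.1 = 94360 J
Node S: 94360 × 0.1 = 9436 J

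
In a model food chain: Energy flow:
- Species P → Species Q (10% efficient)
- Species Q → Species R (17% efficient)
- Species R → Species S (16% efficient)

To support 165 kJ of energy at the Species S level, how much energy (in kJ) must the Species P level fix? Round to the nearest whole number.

60662 kJ

Cumulative transfer efficiency: 0.1 × 0.17 × 0.16 = 0.00272
Species P energy = 165 / 0.00272 = 60662 kJ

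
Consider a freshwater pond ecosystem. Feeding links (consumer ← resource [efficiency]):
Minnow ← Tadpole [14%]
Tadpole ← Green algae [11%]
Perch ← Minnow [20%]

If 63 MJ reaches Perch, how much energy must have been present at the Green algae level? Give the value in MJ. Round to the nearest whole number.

20455 MJ

Cumulative transfer efficiency: 0.11 × 0.14 × 0.2 = 0.00308
Green algae energy = 63 / 0.00308 = 20455 MJ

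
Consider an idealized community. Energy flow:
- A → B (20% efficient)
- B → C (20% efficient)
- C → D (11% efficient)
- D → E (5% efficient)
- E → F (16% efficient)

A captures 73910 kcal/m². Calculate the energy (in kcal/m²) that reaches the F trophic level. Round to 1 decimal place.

B: 73910 × 0.2 = 14782 kcal/m²
C: 14782 × 0.2 = 2956.4 kcal/m²
D: 2956.4 × 0.11 = 325.204 kcal/m²
E: 325.204 × 0.05 = 16.2602 kcal/m²
F: 16.2602 × 0.16 = 2.601632 kcal/m²

2.6 kcal/m²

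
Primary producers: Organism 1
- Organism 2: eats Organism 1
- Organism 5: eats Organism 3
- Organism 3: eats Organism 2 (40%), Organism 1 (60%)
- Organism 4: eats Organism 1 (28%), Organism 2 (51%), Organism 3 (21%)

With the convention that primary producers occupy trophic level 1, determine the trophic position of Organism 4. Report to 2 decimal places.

Organism 2: 1 + 1 = 2
Organism 3: 1 + (0.4×2 + 0.6×1) = 2.4
Organism 4: 1 + (0.28×1 + 0.51×2 + 0.21×2.4) = 2.804
Organism 5: 1 + 2.4 = 3.4

2.80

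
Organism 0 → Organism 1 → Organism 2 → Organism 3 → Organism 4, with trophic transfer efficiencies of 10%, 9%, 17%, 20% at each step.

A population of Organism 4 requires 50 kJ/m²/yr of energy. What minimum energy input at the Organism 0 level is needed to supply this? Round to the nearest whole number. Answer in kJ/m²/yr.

Cumulative transfer efficiency: 0.1 × 0.09 × 0.17 × 0.2 = 0.000306
Organism 0 energy = 50 / 0.000306 = 163399 kJ/m²/yr

163399 kJ/m²/yr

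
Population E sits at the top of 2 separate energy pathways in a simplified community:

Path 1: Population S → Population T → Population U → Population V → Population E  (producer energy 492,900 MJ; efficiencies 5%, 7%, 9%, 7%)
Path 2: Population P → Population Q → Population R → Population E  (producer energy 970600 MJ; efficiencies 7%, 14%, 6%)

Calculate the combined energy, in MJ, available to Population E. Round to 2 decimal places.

581.58 MJ

Path 1: 492900 × 0.05 × 0.07 × 0.09 × 0.07 = 10.868445 MJ
Path 2: 970600 × 0.07 × 0.14 × 0.06 = 570.7128 MJ
Total at Population E: 10.868445 + 570.7128 = 581.581245 MJ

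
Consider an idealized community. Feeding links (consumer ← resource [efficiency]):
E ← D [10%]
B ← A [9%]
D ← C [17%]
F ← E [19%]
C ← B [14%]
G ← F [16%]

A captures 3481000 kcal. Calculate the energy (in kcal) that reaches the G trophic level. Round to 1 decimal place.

B: 3481000 × 0.09 = 313290 kcal
C: 313290 × 0.14 = 43860.6 kcal
D: 43860.6 × 0.17 = 7456.302 kcal
E: 7456.302 × 0.1 = 745.6302 kcal
F: 745.6302 × 0.19 = 141.669738 kcal
G: 141.669738 × 0.16 = 22.66715808 kcal

22.7 kcal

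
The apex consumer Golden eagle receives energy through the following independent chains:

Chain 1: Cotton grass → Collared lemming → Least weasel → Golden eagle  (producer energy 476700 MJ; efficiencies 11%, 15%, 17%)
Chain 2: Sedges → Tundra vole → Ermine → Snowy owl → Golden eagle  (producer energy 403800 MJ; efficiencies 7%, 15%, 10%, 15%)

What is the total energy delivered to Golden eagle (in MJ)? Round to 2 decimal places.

Chain 1: 476700 × 0.11 × 0.15 × 0.17 = 1337.1435 MJ
Chain 2: 403800 × 0.07 × 0.15 × 0.1 × 0.15 = 63.5985 MJ
Total at Golden eagle: 1337.1435 + 63.5985 = 1400.742 MJ

1400.74 MJ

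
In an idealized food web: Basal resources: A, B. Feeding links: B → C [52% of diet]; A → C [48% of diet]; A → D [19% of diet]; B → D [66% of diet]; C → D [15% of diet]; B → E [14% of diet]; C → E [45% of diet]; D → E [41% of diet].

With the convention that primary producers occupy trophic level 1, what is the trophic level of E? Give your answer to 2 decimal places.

2.92

C: 1 + (0.52×1 + 0.48×1) = 2
D: 1 + (0.19×1 + 0.66×1 + 0.15×2) = 2.15
E: 1 + (0.14×1 + 0.45×2 + 0.41×2.15) = 2.9215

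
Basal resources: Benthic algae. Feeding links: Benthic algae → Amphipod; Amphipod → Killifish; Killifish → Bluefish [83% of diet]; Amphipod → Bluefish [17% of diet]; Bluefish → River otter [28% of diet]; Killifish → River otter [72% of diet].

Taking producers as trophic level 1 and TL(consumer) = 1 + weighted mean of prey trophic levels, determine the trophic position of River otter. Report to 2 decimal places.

4.23

Amphipod: 1 + 1 = 2
Killifish: 1 + 2 = 3
Bluefish: 1 + (0.83×3 + 0.17×2) = 3.83
River otter: 1 + (0.28×3.83 + 0.72×3) = 4.2324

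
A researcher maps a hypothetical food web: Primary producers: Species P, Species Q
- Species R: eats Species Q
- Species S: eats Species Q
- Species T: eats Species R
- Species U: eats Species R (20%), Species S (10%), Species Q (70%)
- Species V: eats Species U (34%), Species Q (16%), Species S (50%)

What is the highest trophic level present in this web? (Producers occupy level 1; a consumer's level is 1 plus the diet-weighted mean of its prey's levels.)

3

Species R: 1 + 1 = 2
Species S: 1 + 1 = 2
Species T: 1 + 2 = 3
Species U: 1 + (0.2×2 + 0.1×2 + 0.7×1) = 2.3
Species V: 1 + (0.34×2.3 + 0.16×1 + 0.5×2) = 2.942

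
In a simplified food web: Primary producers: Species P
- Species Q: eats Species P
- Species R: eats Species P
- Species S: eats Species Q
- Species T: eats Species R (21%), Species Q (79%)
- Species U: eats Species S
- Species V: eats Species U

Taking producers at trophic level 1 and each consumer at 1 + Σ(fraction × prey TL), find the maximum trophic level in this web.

Species Q: 1 + 1 = 2
Species R: 1 + 1 = 2
Species S: 1 + 2 = 3
Species T: 1 + (0.21×2 + 0.79×2) = 3
Species U: 1 + 3 = 4
Species V: 1 + 4 = 5

5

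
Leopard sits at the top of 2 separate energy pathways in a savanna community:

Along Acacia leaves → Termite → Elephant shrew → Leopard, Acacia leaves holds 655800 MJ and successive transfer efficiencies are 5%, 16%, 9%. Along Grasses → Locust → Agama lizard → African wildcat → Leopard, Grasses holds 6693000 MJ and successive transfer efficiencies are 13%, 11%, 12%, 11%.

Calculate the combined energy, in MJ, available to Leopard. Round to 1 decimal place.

Via Acacia leaves: 655800 × 0.05 × 0.16 × 0.09 = 472.176 MJ
Via Grasses: 6693000 × 0.13 × 0.11 × 0.12 × 0.11 = 1263.37068 MJ
Total at Leopard: 472.176 + 1263.37068 = 1735.54668 MJ

1735.5 MJ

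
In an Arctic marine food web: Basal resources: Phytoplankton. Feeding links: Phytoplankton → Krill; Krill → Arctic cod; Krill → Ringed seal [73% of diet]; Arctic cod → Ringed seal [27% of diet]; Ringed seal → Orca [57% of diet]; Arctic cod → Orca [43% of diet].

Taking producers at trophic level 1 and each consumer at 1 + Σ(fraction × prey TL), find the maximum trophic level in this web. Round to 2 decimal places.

4.15

Krill: 1 + 1 = 2
Arctic cod: 1 + 2 = 3
Ringed seal: 1 + (0.73×2 + 0.27×3) = 3.27
Orca: 1 + (0.57×3.27 + 0.43×3) = 4.1539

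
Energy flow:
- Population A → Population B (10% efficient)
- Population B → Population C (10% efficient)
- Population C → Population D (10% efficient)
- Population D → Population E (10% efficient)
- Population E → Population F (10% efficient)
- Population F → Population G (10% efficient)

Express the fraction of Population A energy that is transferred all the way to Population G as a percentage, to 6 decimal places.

Product of link efficiencies: 0.1 × 0.1 × 0.1 × 0.1 × 0.1 × 0.1 = 0.000001
As a percentage: 0.000001 × 100 = 0.000100%

0.000100%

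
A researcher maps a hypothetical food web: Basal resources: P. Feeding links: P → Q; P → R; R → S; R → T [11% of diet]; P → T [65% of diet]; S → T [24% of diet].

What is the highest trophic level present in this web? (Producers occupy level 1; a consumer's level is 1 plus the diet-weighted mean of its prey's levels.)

3

Q: 1 + 1 = 2
R: 1 + 1 = 2
S: 1 + 2 = 3
T: 1 + (0.11×2 + 0.65×1 + 0.24×3) = 2.59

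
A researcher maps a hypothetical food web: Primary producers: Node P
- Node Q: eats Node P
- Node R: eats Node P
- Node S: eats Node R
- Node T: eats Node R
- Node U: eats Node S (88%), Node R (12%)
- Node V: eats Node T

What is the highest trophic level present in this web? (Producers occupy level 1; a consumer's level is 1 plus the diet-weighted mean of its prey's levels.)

4

Node Q: 1 + 1 = 2
Node R: 1 + 1 = 2
Node S: 1 + 2 = 3
Node T: 1 + 2 = 3
Node U: 1 + (0.88×3 + 0.12×2) = 3.88
Node V: 1 + 3 = 4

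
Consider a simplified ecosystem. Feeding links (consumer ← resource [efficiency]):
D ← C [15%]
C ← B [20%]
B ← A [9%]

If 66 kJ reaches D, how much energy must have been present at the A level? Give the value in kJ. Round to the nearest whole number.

24444 kJ

Cumulative transfer efficiency: 0.09 × 0.2 × 0.15 = 0.0027
A energy = 66 / 0.0027 = 24444 kJ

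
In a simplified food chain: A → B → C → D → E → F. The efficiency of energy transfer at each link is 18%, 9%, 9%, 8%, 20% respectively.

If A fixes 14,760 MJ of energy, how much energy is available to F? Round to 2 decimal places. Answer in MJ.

B: 14760 × 0.18 = 2656.8 MJ
C: 2656.8 × 0.09 = 239.112 MJ
D: 239.112 × 0.09 = 21.52008 MJ
E: 21.52008 × 0.08 = 1.7216064 MJ
F: 1.7216064 × 0.2 = 0.34432128 MJ

0.34 MJ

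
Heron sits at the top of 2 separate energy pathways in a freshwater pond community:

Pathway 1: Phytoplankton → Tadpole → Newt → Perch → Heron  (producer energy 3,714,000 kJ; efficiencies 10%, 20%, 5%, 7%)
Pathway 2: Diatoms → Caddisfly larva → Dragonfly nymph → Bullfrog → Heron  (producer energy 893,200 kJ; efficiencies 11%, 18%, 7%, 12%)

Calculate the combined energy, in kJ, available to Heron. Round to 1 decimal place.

Pathway 1: 3714000 × 0.1 × 0.2 × 0.05 × 0.07 = 259.98 kJ
Pathway 2: 893200 × 0.11 × 0.18 × 0.07 × 0.12 = 148.557024 kJ
Total at Heron: 259.98 + 148.557024 = 408.537024 kJ

408.5 kJ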